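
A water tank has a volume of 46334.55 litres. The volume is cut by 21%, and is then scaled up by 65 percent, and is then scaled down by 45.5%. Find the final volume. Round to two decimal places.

21% decrease: 46334.55 × 0.79 = 36604.2945.
65% increase: 36604.2945 × 1.65 = 60397.085925.
Apply the 45.5% decrease: 60397.085925 × 0.545 = 32916.411829125 ≈ 32916.41.

32916.41 litres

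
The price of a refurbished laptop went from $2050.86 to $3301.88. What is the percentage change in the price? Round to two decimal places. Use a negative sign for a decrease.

Change: $3301.88 − $2050.86 = $1251.02.
Relative to the original: $1251.02 ÷ $2050.86 ≈ 61.00%.

61.00%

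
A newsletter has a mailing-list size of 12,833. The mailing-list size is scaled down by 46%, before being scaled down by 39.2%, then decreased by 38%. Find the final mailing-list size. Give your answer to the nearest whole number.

Each change multiplies by a factor: 0.54 × 0.608 × 0.62 = 0.2035584.
12,833 × 0.2035584 = 2612.2649472 ≈ 2,612.

2,612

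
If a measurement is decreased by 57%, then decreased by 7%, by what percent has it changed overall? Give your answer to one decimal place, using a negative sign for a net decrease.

-60.0%

The combined multiplier is 0.43 × 0.93 = 0.3999.
That corresponds to a decrease of 60.0%.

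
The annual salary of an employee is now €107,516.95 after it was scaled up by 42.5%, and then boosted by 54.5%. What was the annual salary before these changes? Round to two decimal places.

Undoing the 54.5% increase: €107,516.95 ÷ 1.545 ≈ €69590.2589.
Undoing the 42.5% increase: €69590.2589 ÷ 1.425 ≈ €48,835.27.

€48,835.27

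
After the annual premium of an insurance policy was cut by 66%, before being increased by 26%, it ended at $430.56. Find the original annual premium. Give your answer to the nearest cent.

Undoing the 26% increase: $430.56 ÷ 1.26 ≈ $341.714286.
Undoing the 66% decrease: $341.714286 ÷ 0.34 ≈ $1,005.04.

$1,005.04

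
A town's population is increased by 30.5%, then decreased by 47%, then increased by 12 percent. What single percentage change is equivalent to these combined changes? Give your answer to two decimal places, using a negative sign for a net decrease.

A 30.5% increase multiplies by 1.305.
Then a 47% decrease: 1.305 × 0.53 = 0.69165.
Then a 12% increase: 0.69165 × 1.12 = 0.774648.
Overall factor 0.774648, i.e. -22.54%.

-22.54%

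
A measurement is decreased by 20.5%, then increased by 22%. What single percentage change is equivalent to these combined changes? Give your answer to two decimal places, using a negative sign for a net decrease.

The combined multiplier is 0.795 × 1.22 = 0.9699.
That corresponds to a decrease of 3.01%.

-3.01%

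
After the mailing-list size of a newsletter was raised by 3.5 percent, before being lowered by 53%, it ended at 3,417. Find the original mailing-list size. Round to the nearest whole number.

The overall multiplier applied was 1.035 × 0.47 = 0.48645.
So the original mailing-list size was 3,417 ÷ 0.48645 ≈ 7,024.

7,024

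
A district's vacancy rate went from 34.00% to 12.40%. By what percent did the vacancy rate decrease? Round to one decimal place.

The change is 12.40 − 34.00 = -21.60 percentage points.
Relative to the original 34.00%, that is -21.60 ÷ 34.00 ≈ -63.5%.
So the vacancy rate fell by 63.5%.

63.5%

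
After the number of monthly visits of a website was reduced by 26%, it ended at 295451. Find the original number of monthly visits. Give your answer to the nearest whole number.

The overall multiplier applied was 0.74.
So the original number of monthly visits was 295451 ÷ 0.74 ≈ 399258.

399258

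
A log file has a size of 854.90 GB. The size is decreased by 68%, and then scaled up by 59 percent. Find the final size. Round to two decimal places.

434.97 GB

Each change multiplies by a factor: 0.32 × 1.59 = 0.5088.
854.90 × 0.5088 = 434.97312 ≈ 434.97.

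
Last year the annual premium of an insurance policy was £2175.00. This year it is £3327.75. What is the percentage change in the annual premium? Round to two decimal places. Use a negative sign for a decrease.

Change: £3327.75 − £2175.00 = £1152.75.
Relative to the original: £1152.75 ÷ £2175.00 = 53.00%.

53.00%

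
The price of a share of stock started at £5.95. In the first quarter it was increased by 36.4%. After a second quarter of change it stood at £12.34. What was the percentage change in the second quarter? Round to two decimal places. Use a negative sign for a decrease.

52.05%

After the first quarter: £5.95 × 1.364 = £8.1158.
Second-quarter multiplier: £12.34 ÷ £8.1158 ≈ 1.520491.
That is a change of 52.05%.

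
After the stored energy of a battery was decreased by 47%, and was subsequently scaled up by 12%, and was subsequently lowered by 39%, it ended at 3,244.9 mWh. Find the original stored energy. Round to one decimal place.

8,961.4 mWh

Undoing the 39% decrease: 3,244.9 ÷ 0.61 ≈ 5319.508197.
Undoing the 12% increase: 5319.508197 ÷ 1.12 ≈ 4749.56089.
Undoing the 47% decrease: 4749.56089 ÷ 0.53 ≈ 8,961.4 mWh.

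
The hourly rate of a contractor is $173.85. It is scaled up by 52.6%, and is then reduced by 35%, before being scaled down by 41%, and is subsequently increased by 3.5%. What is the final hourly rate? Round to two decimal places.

After the 52.6% increase: $173.85 × 1.526 = $265.2951.
35% decrease: $265.2951 × 0.65 = $172.441815.
41% decrease: $172.441815 × 0.59 = $101.74067085.
Apply the 3.5% increase: $101.74067085 × 1.035 = $105.30159432975 ≈ $105.30.

$105.30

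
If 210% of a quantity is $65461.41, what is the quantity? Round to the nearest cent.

$65461.41 ÷ 2.1 = $31172.10.

$31172.10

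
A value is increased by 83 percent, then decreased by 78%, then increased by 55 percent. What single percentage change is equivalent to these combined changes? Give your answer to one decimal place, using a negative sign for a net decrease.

An 83% increase multiplies by 1.83.
Then a 78% decrease: 1.83 × 0.22 = 0.4026.
Then a 55% increase: 0.4026 × 1.55 = 0.62403.
Overall factor 0.62403, i.e. -37.6%.

-37.6%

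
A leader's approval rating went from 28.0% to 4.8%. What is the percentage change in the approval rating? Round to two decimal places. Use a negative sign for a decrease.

-82.86%

The change is 4.8 − 28.0 = -23.2 percentage points.
Relative to the original 28.0%, that is -23.2 ÷ 28.0 ≈ -82.86%.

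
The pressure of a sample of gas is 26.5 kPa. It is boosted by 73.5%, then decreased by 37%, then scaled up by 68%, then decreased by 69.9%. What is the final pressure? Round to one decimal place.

Apply the 73.5% increase: 26.5 × 1.735 = 45.9775.
37% decrease: 45.9775 × 0.63 = 28.965825.
After the 68% increase: 28.965825 × 1.68 = 48.662586.
69.9% decrease: 48.662586 × 0.301 = 14.647438386 ≈ 14.6.

14.6 kPa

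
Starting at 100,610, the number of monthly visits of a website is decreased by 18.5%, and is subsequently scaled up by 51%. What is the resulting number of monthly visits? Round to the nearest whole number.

Apply the 18.5% decrease: 100,610 × 0.815 = 81997.15.
After the 51% increase: 81997.15 × 1.51 = 123815.6965 ≈ 123,816.

123,816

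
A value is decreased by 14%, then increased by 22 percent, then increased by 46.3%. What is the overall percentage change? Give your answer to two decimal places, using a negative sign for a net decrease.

The combined multiplier is 0.86 × 1.22 × 1.463 = 1.5349796.
That corresponds to an increase of 53.50%.

53.50%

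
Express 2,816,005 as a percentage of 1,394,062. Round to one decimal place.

2,816,005 ÷ 1,394,062 ≈ 202.0%.

202.0%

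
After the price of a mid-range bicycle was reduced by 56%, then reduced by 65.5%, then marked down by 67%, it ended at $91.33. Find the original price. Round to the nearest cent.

$1823.17

Undoing the 67% decrease: $91.33 ÷ 0.33 ≈ $276.757576.
Undoing the 65.5% decrease: $276.757576 ÷ 0.345 ≈ $802.195872.
Undoing the 56% decrease: $802.195872 ÷ 0.44 ≈ $1823.17.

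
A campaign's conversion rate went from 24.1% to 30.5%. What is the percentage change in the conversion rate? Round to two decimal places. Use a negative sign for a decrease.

26.56%

The change is 30.5 − 24.1 = 6.4 percentage points.
Relative to the original 24.1%, that is 6.4 ÷ 24.1 ≈ 26.56%.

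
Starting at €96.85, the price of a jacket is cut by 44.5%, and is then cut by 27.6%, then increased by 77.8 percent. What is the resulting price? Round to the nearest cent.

Apply the 44.5% decrease: €96.85 × 0.555 = €53.75175.
Apply the 27.6% decrease: €53.75175 × 0.724 = €38.916267.
After the 77.8% increase: €38.916267 × 1.778 = €69.193122726 ≈ €69.19.

€69.19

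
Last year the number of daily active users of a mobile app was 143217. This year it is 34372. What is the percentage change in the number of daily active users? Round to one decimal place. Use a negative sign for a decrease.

-76.0%

Change: 34372 − 143217 = -108845.
Relative to the original: -108845 ÷ 143217 ≈ -76.0%.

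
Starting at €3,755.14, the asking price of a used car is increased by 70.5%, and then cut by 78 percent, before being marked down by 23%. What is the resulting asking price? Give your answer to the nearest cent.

Each change multiplies by a factor: 1.705 × 0.22 × 0.77 = 0.288827.
€3,755.14 × 0.288827 = €1084.58582078 ≈ €1,084.59.

€1,084.59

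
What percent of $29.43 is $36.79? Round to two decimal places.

125.01%

$36.79 ÷ $29.43 ≈ 125.01%.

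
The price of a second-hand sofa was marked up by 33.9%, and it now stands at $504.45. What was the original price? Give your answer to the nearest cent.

$376.74

The overall multiplier applied was 1.339.
So the original price was $504.45 ÷ 1.339 ≈ $376.74.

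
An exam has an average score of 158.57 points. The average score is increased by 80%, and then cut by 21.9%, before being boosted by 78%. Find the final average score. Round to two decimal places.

396.79 points

Each change multiplies by a factor: 1.8 × 0.781 × 1.78 = 2.502324.
158.57 × 2.502324 = 396.79351668 ≈ 396.79.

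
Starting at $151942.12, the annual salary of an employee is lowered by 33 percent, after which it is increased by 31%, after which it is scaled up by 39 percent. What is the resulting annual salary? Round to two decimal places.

$185369.84

Each change multiplies by a factor: 0.67 × 1.31 × 1.39 = 1.220003.
$151942.12 × 1.220003 = $185369.84222636 ≈ $185369.84.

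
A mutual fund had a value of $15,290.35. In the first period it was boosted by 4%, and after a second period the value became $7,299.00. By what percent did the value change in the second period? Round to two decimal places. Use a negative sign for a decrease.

After the first period: $15,290.35 × 1.04 = $15901.964.
Second-period multiplier: $7,299.00 ÷ $15901.964 ≈ 0.459.
That is a change of -54.10%.

-54.10%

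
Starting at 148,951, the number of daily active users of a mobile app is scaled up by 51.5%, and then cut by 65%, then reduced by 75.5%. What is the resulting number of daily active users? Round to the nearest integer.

19,350

After the 51.5% increase: 148,951 × 1.515 = 225660.765.
Apply the 65% decrease: 225660.765 × 0.35 = 78981.26775.
After the 75.5% decrease: 78981.26775 × 0.245 = 19350.41059875 ≈ 19,350.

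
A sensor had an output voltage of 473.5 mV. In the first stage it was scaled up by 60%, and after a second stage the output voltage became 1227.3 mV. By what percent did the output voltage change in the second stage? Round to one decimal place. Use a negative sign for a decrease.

After the first stage: 473.5 × 1.6 = 757.6.
Second-stage multiplier: 1227.3 ÷ 757.6 ≈ 1.61998.
That is a change of 62.0%.

62.0%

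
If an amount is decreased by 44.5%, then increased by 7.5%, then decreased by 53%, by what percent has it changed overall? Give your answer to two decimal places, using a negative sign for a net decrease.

-71.96%

A 44.5% decrease multiplies by 0.555.
Then a 7.5% increase: 0.555 × 1.075 = 0.596625.
Then a 53% decrease: 0.596625 × 0.47 = 0.28041375.
Overall factor 0.28041375, i.e. -71.96%.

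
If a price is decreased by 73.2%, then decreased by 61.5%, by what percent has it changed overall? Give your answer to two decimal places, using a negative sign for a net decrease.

-89.68%

The combined multiplier is 0.268 × 0.385 = 0.10318.
That corresponds to a decrease of 89.68%.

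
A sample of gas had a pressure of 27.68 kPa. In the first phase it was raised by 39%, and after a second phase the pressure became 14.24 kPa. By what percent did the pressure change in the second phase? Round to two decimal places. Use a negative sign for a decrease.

After the first phase: 27.68 × 1.39 = 38.4752.
Second-phase multiplier: 14.24 ÷ 38.4752 ≈ 0.370109.
That is a change of -62.99%.

-62.99%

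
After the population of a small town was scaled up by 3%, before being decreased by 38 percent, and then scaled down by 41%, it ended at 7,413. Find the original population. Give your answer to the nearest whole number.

19,675

The overall multiplier applied was 1.03 × 0.62 × 0.59 = 0.376774.
So the original population was 7,413 ÷ 0.376774 ≈ 19,675.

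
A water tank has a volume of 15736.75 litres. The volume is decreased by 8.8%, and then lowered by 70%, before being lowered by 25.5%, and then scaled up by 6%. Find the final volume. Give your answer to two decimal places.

3400.11 litres

Each change multiplies by a factor: 0.912 × 0.3 × 0.745 × 1.06 = 0.21606192.
15736.75 × 0.21606192 = 3400.11241956 ≈ 3400.11.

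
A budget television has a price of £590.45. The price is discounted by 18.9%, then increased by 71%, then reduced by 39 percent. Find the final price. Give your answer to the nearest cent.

£499.49

Each change multiplies by a factor: 0.811 × 1.71 × 0.61 = 0.8459541.
£590.45 × 0.8459541 = £499.493598345 ≈ £499.49.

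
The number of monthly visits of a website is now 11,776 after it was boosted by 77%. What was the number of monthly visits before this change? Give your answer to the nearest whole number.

The overall multiplier applied was 1.77.
So the original number of monthly visits was 11,776 ÷ 1.77 ≈ 6,653.

6,653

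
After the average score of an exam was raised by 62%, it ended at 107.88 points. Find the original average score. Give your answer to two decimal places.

The overall multiplier applied was 1.62.
So the original average score was 107.88 ÷ 1.62 ≈ 66.59 points.

66.59 points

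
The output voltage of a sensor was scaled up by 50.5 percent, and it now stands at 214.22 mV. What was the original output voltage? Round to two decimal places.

The overall multiplier applied was 1.505.
So the original output voltage was 214.22 ÷ 1.505 ≈ 142.34 mV.

142.34 mV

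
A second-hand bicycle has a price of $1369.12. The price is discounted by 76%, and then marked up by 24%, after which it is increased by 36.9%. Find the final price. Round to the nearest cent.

$557.80

Apply the 76% decrease: $1369.12 × 0.24 = $328.5888.
After the 24% increase: $328.5888 × 1.24 = $407.450112.
After the 36.9% increase: $407.450112 × 1.369 = $557.799203328 ≈ $557.80.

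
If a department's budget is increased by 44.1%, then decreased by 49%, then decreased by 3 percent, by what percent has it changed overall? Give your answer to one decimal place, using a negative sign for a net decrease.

The combined multiplier is 1.441 × 0.51 × 0.97 = 0.7128627.
That corresponds to a decrease of 28.7%.

-28.7%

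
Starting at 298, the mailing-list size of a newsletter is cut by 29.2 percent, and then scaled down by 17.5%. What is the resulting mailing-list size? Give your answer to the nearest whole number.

Apply the 29.2% decrease: 298 × 0.708 = 210.984.
After the 17.5% decrease: 210.984 × 0.825 = 174.0618 ≈ 174.

174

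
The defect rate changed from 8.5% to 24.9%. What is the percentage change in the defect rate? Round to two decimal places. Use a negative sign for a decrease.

The change is 24.9 − 8.5 = 16.4 percentage points.
Relative to the original 8.5%, that is 16.4 ÷ 8.5 ≈ 192.94%.

192.94%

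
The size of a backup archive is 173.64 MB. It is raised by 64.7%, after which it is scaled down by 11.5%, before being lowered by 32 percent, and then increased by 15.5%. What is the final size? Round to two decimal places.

Each change multiplies by a factor: 1.647 × 0.885 × 0.68 × 1.155 = 1.144795113.
173.64 × 1.144795113 = 198.78222342132 ≈ 198.78.

198.78 MB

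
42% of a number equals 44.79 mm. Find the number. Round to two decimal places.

44.79 mm ÷ 0.42 ≈ 106.64 mm.

106.64 mm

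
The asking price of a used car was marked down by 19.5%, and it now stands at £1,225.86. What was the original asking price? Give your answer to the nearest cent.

The overall multiplier applied was 0.805.
So the original asking price was £1,225.86 ÷ 0.805 ≈ £1,522.81.

£1,522.81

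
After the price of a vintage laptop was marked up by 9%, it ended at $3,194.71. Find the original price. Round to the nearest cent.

$2,930.93

The overall multiplier applied was 1.09.
So the original price was $3,194.71 ÷ 1.09 ≈ $2,930.93.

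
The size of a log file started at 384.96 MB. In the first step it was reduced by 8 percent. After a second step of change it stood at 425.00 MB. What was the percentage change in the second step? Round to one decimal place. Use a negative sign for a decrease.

20.0%

After the first step: 384.96 × 0.92 = 354.1632.
Second-step multiplier: 425.00 ÷ 354.1632 ≈ 1.20001.
That is a change of 20.0%.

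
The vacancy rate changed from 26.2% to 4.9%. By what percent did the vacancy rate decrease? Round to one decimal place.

The change is 4.9 − 26.2 = -21.3 percentage points.
Relative to the original 26.2%, that is -21.3 ÷ 26.2 ≈ -81.3%.
So the vacancy rate fell by 81.3%.

81.3%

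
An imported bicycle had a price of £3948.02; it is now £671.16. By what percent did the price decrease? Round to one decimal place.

83.0%

Change: £671.16 − £3948.02 = -£3276.86.
Relative to the original: -£3276.86 ÷ £3948.02 ≈ -83.0%.
So the price decreased by 83.0%.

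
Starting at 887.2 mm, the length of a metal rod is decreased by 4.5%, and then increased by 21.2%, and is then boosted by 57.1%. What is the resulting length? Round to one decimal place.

1613.3 mm

Each change multiplies by a factor: 0.955 × 1.212 × 1.571 = 1.81836966.
887.2 × 1.81836966 = 1613.257562352 ≈ 1613.3.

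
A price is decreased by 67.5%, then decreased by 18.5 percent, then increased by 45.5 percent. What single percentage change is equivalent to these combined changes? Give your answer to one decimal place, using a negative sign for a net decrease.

-61.5%

A 67.5% decrease multiplies by 0.325.
Then an 18.5% decrease: 0.325 × 0.815 = 0.264875.
Then a 45.5% increase: 0.264875 × 1.455 = 0.385393125.
Overall factor 0.385393125, i.e. -61.5%.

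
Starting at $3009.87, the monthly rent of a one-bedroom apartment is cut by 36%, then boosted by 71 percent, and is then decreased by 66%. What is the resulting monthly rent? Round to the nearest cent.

$1119.96

36% decrease: $3009.87 × 0.64 = $1926.3168.
71% increase: $1926.3168 × 1.71 = $3294.001728.
66% decrease: $3294.001728 × 0.34 = $1119.96058752 ≈ $1119.96.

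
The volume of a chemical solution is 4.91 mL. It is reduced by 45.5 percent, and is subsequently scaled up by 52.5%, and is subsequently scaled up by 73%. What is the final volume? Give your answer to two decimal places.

7.06 mL

Each change multiplies by a factor: 0.545 × 1.525 × 1.73 = 1.43784625.
4.91 × 1.43784625 = 7.0598250875 ≈ 7.06.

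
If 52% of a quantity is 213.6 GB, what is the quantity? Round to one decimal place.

213.6 GB ÷ 0.52 ≈ 410.8 GB.

410.8 GB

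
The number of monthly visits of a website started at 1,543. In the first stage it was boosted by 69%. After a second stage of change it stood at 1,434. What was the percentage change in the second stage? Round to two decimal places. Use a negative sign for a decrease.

-45.01%

After the first stage: 1,543 × 1.69 = 2607.67.
Second-stage multiplier: 1,434 ÷ 2607.67 ≈ 0.549916.
That is a change of -45.01%.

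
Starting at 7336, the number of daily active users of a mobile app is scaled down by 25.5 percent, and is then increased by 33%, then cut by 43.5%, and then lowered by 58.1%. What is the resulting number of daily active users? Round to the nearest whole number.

1721

Each change multiplies by a factor: 0.745 × 1.33 × 0.565 × 0.419 = 0.23456887475.
7336 × 0.23456887475 = 1720.797265166 ≈ 1721.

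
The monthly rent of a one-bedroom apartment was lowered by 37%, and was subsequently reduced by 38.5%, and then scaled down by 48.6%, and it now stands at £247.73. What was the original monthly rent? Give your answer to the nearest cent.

The overall multiplier applied was 0.63 × 0.615 × 0.514 = 0.1991493.
So the original monthly rent was £247.73 ÷ 0.1991493 ≈ £1,243.94.

£1,243.94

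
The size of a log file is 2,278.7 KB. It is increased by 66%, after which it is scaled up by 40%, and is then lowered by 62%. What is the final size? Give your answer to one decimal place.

Apply the 66% increase: 2,278.7 × 1.66 = 3782.642.
Apply the 40% increase: 3782.642 × 1.4 = 5295.6988.
Apply the 62% decrease: 5295.6988 × 0.38 = 2012.365544 ≈ 2,012.4.

2,012.4 KB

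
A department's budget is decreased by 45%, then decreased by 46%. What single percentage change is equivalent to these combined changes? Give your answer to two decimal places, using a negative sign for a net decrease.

A 45% decrease multiplies by 0.55.
Then a 46% decrease: 0.55 × 0.54 = 0.297.
Overall factor 0.297, i.e. -70.30%.

-70.30%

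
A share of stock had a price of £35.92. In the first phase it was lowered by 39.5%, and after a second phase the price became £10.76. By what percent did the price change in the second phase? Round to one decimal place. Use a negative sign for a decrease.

-50.5%

After the first phase: £35.92 × 0.605 = £21.7316.
Second-phase multiplier: £10.76 ÷ £21.7316 ≈ 0.49513.
That is a change of -50.5%.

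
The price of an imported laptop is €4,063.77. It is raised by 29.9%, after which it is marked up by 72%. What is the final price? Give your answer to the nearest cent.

€9,079.60

Apply the 29.9% increase: €4,063.77 × 1.299 = €5278.83723.
After the 72% increase: €5278.83723 × 1.72 = €9079.6000356 ≈ €9,079.60.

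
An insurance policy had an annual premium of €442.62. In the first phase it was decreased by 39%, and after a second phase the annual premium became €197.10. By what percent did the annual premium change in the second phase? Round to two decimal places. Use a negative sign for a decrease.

-27.00%

After the first phase: €442.62 × 0.61 = €269.9982.
Second-phase multiplier: €197.10 ÷ €269.9982 ≈ 0.730005.
That is a change of -27.00%.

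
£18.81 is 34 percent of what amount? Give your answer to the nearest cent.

£55.32

£18.81 ÷ 0.34 ≈ £55.32.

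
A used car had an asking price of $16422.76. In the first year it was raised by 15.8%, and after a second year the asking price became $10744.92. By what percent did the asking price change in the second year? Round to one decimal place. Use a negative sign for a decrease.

-43.5%

After the first year: $16422.76 × 1.158 = $19017.55608.
Second-year multiplier: $10744.92 ÷ $19017.55608 ≈ 0.565.
That is a change of -43.5%.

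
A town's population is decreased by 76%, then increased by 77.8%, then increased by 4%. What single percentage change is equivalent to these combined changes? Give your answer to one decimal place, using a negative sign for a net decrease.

-55.6%

A 76% decrease multiplies by 0.24.
Then a 77.8% increase: 0.24 × 1.778 = 0.42672.
Then a 4% increase: 0.42672 × 1.04 = 0.4437888.
Overall factor 0.4437888, i.e. -55.6%.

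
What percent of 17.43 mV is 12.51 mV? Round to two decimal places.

12.51 mV ÷ 17.43 mV ≈ 71.77%.

71.77%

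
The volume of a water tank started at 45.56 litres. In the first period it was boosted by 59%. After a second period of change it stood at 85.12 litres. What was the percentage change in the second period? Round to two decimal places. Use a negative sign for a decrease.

17.50%

After the first period: 45.56 × 1.59 = 72.4404.
Second-period multiplier: 85.12 ÷ 72.4404 ≈ 1.175035.
That is a change of 17.50%.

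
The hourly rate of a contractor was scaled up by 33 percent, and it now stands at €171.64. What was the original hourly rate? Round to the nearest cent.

€129.05

The overall multiplier applied was 1.33.
So the original hourly rate was €171.64 ÷ 1.33 ≈ €129.05.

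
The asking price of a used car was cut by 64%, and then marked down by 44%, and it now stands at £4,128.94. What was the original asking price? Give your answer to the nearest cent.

Undoing the 44% decrease: £4,128.94 ÷ 0.56 ≈ £7373.107143.
Undoing the 64% decrease: £7373.107143 ÷ 0.36 ≈ £20,480.85.

£20,480.85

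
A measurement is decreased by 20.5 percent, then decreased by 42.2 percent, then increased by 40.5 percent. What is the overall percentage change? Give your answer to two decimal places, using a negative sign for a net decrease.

The combined multiplier is 0.795 × 0.578 × 1.405 = 0.64561155.
That corresponds to a decrease of 35.44%.

-35.44%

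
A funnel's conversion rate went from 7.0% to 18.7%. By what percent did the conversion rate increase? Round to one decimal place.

167.1%

The change is 18.7 − 7.0 = 11.7 percentage points.
Relative to the original 7.0%, that is 11.7 ÷ 7.0 ≈ 167.1%.
So the conversion rate rose by 167.1%.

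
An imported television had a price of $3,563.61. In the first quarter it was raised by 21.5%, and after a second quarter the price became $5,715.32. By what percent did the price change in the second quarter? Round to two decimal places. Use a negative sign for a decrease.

After the first quarter: $3,563.61 × 1.215 = $4329.78615.
Second-quarter multiplier: $5,715.32 ÷ $4329.78615 ≈ 1.320001.
That is a change of 32.00%.

32.00%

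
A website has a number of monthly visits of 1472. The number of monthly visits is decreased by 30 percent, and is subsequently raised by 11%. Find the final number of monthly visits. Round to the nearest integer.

Each change multiplies by a factor: 0.7 × 1.11 = 0.777.
1472 × 0.777 = 1143.744 ≈ 1144.

1144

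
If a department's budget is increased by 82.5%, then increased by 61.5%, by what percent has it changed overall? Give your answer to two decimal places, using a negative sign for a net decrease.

The combined multiplier is 1.825 × 1.615 = 2.947375.
That corresponds to an increase of 194.74%.

194.74%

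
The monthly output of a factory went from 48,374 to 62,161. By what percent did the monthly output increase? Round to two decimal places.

Change: 62,161 − 48,374 = 13,787.
Relative to the original: 13,787 ÷ 48,374 ≈ 28.50%.
So the monthly output increased by 28.50%.

28.50%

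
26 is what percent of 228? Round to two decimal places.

26 ÷ 228 ≈ 11.40%.

11.40%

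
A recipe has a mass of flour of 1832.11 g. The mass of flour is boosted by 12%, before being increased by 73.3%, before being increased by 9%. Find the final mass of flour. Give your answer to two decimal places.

3876.10 g

12% increase: 1832.11 × 1.12 = 2051.9632.
73.3% increase: 2051.9632 × 1.733 = 3556.0522256.
Apply the 9% increase: 3556.0522256 × 1.09 = 3876.096925904 ≈ 3876.10.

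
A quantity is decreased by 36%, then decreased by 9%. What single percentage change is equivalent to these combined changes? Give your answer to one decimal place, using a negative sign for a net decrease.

A 36% decrease multiplies by 0.64.
Then a 9% decrease: 0.64 × 0.91 = 0.5824.
Overall factor 0.5824, i.e. -41.8%.

-41.8%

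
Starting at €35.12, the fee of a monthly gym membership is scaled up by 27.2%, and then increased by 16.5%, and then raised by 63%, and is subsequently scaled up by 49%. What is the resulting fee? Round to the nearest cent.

€126.40

Each change multiplies by a factor: 1.272 × 1.165 × 1.63 × 1.49 = 3.599041956.
€35.12 × 3.599041956 = €126.39835349472 ≈ €126.40.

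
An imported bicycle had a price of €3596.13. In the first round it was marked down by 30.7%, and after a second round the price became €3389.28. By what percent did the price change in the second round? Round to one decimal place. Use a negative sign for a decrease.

After the first round: €3596.13 × 0.693 = €2492.11809.
Second-round multiplier: €3389.28 ÷ €2492.11809 ≈ 1.36.
That is a change of 36.0%.

36.0%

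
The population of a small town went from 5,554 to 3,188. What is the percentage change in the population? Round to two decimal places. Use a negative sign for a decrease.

-42.60%

Change: 3,188 − 5,554 = -2,366.
Relative to the original: -2,366 ÷ 5,554 ≈ -42.60%.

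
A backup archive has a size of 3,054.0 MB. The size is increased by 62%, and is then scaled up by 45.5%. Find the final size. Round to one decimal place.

7,198.6 MB

Each change multiplies by a factor: 1.62 × 1.455 = 2.3571.
3,054.0 × 2.3571 = 7198.5834 ≈ 7,198.6.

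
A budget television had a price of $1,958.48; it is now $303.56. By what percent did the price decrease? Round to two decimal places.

Change: $303.56 − $1,958.48 = -$1,654.92.
Relative to the original: -$1,654.92 ÷ $1,958.48 ≈ -84.50%.
So the price decreased by 84.50%.

84.50%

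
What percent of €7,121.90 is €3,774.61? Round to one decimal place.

€3,774.61 ÷ €7,121.90 ≈ 53.0%.

53.0%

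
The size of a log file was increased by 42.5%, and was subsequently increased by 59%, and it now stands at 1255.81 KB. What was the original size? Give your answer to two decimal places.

Undoing the 59% increase: 1255.81 ÷ 1.59 ≈ 789.81761.
Undoing the 42.5% increase: 789.81761 ÷ 1.425 ≈ 554.26 KB.

554.26 KB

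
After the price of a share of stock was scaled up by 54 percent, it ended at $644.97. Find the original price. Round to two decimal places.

$418.81

The overall multiplier applied was 1.54.
So the original price was $644.97 ÷ 1.54 ≈ $418.81.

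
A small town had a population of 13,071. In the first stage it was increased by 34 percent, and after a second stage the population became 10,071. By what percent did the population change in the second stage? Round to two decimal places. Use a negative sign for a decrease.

After the first stage: 13,071 × 1.34 = 17515.14.
Second-stage multiplier: 10,071 ÷ 17515.14 ≈ 0.574988.
That is a change of -42.50%.

-42.50%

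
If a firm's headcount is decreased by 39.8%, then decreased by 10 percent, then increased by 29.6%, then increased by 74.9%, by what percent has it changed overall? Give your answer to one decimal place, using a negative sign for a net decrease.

The combined multiplier is 0.602 × 0.9 × 1.296 × 1.749 = 1.2281002272.
That corresponds to an increase of 22.8%.

22.8%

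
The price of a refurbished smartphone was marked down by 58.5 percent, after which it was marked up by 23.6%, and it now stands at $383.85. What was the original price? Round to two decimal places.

$748.33

Undoing the 23.6% increase: $383.85 ÷ 1.236 ≈ $310.558252.
Undoing the 58.5% decrease: $310.558252 ÷ 0.415 ≈ $748.33.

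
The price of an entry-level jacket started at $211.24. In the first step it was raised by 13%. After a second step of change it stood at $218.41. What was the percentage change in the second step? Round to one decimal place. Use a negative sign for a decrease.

-8.5%

After the first step: $211.24 × 1.13 = $238.7012.
Second-step multiplier: $218.41 ÷ $238.7012 ≈ 0.91499.
That is a change of -8.5%.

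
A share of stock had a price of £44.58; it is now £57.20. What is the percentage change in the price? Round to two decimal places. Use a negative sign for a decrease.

Change: £57.20 − £44.58 = £12.62.
Relative to the original: £12.62 ÷ £44.58 ≈ 28.31%.

28.31%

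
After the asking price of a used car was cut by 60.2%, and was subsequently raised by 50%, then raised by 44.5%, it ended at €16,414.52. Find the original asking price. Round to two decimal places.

€19,027.69

Undoing the 44.5% increase: €16,414.52 ÷ 1.445 ≈ €11359.529412.
Undoing the 50% increase: €11359.529412 ÷ 1.5 = €7573.019608.
Undoing the 60.2% decrease: €7573.019608 ÷ 0.398 ≈ €19,027.69.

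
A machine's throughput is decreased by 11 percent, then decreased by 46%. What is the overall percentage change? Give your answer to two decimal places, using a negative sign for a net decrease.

-51.94%

The combined multiplier is 0.89 × 0.54 = 0.4806.
That corresponds to a decrease of 51.94%.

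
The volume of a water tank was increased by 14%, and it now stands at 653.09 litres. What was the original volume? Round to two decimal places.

The overall multiplier applied was 1.14.
So the original volume was 653.09 ÷ 1.14 ≈ 572.89 litres.

572.89 litres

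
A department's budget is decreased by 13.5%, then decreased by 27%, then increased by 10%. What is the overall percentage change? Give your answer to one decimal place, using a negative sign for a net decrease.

-30.5%

The combined multiplier is 0.865 × 0.73 × 1.1 = 0.694595.
That corresponds to a decrease of 30.5%.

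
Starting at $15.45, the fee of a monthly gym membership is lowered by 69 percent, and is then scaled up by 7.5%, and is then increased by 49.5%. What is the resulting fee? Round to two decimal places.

$7.70

Each change multiplies by a factor: 0.31 × 1.075 × 1.495 = 0.49820875.
$15.45 × 0.49820875 = $7.6973251875 ≈ $7.70.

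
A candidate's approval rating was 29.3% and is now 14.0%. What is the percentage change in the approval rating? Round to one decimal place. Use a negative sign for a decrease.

The change is 14.0 − 29.3 = -15.3 percentage points.
Relative to the original 29.3%, that is -15.3 ÷ 29.3 ≈ -52.2%.

-52.2%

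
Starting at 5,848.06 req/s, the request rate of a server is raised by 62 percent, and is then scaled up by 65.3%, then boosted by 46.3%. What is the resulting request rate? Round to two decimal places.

62% increase: 5,848.06 × 1.62 = 9473.8572.
Apply the 65.3% increase: 9473.8572 × 1.653 = 15660.2859516.
After the 46.3% increase: 15660.2859516 × 1.463 = 22910.9983471908 ≈ 22,911.00.

22,911.00 req/s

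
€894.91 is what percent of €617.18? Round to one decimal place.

€894.91 ÷ €617.18 ≈ 145.0%.

145.0%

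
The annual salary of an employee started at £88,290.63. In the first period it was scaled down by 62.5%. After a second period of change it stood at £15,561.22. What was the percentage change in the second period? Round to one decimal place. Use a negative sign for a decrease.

-53.0%

After the first period: £88,290.63 × 0.375 = £33108.98625.
Second-period multiplier: £15,561.22 ÷ £33108.98625 ≈ 0.47.
That is a change of -53.0%.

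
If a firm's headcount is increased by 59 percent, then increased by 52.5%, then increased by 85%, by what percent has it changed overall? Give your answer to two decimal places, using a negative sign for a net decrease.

The combined multiplier is 1.59 × 1.525 × 1.85 = 4.4857875.
That corresponds to an increase of 348.58%.

348.58%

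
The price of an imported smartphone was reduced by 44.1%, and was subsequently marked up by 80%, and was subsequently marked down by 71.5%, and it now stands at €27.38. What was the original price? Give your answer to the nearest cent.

€95.48

The overall multiplier applied was 0.559 × 1.8 × 0.285 = 0.286767.
So the original price was €27.38 ÷ 0.286767 ≈ €95.48.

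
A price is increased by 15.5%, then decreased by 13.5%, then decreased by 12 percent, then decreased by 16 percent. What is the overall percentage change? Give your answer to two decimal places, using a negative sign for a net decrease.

-26.15%

A 15.5% increase multiplies by 1.155.
Then a 13.5% decrease: 1.155 × 0.865 = 0.999075.
Then a 12% decrease: 0.999075 × 0.88 = 0.879186.
Then a 16% decrease: 0.879186 × 0.84 = 0.73851624.
Overall factor 0.73851624, i.e. -26.15%.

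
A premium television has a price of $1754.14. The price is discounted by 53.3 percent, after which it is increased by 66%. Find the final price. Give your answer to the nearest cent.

$1359.84

Each change multiplies by a factor: 0.467 × 1.66 = 0.77522.
$1754.14 × 0.77522 = $1359.8444108 ≈ $1359.84.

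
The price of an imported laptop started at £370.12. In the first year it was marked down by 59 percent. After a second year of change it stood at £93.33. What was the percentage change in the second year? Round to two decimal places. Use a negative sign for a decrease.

After the first year: £370.12 × 0.41 = £151.7492.
Second-year multiplier: £93.33 ÷ £151.7492 ≈ 0.615028.
That is a change of -38.50%.

-38.50%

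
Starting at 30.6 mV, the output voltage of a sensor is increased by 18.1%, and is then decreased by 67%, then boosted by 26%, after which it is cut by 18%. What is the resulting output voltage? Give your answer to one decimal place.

Apply the 18.1% increase: 30.6 × 1.181 = 36.1386.
67% decrease: 36.1386 × 0.33 = 11.925738.
After the 26% increase: 11.925738 × 1.26 = 15.02642988.
Apply the 18% decrease: 15.02642988 × 0.82 = 12.3216725016 ≈ 12.3.

12.3 mV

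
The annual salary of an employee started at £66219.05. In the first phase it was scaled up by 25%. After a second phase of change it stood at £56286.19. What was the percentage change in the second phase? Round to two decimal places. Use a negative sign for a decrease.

After the first phase: £66219.05 × 1.25 = £82773.8125.
Second-phase multiplier: £56286.19 ÷ £82773.8125 ≈ 0.68.
That is a change of -32.00%.

-32.00%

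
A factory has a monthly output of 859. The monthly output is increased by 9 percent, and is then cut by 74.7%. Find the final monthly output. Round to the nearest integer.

Each change multiplies by a factor: 1.09 × 0.253 = 0.27577.
859 × 0.27577 = 236.88643 ≈ 237.

237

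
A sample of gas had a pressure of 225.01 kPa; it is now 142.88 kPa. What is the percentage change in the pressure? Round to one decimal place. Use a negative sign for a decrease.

Change: 142.88 − 225.01 = -82.13.
Relative to the original: -82.13 ÷ 225.01 ≈ -36.5%.

-36.5%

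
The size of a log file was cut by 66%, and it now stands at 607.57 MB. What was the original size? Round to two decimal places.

The overall multiplier applied was 0.34.
So the original size was 607.57 ÷ 0.34 ≈ 1,786.97 MB.

1,786.97 MB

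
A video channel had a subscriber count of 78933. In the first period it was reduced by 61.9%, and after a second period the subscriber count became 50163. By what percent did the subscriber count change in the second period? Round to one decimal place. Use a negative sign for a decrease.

66.8%

After the first period: 78933 × 0.381 = 30073.473.
Second-period multiplier: 50163 ÷ 30073.473 ≈ 1.66801.
That is a change of 66.8%.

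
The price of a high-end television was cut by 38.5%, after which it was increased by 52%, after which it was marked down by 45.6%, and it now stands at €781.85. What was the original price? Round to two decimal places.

€1537.47

The overall multiplier applied was 0.615 × 1.52 × 0.544 = 0.5085312.
So the original price was €781.85 ÷ 0.5085312 ≈ €1537.47.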